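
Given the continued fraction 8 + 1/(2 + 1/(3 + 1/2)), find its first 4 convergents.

Using the convergent recurrence p_i = a_i*p_{i-1} + p_{i-2}, q_i = a_i*q_{i-1} + q_{i-2} with p_{-2}=0, p_{-1}=1, q_{-2}=1, q_{-1}=0:
  i=0: a_0=8, p_0 = 8*1 + 0 = 8, q_0 = 8*0 + 1 = 1.
  i=1: a_1=2, p_1 = 2*8 + 1 = 17, q_1 = 2*1 + 0 = 2.
  i=2: a_2=3, p_2 = 3*17 + 8 = 59, q_2 = 3*2 + 1 = 7.
  i=3: a_3=2, p_3 = 2*59 + 17 = 135, q_3 = 2*7 + 2 = 16.

8/1, 17/2, 59/7, 135/16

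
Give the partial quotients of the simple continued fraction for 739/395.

[1; 1, 6, 1, 2, 1, 12]

Run the Euclidean algorithm on 739 and 395; the successive quotients are the partial quotients a_0, a_1, ... (each step inverts the fractional part left over by the previous one):
  739 = 1*395 + 344, so a_0 = 1.
  395 = 1*344 + 51, so a_1 = 1.
  344 = 6*51 + 38, so a_2 = 6.
  51 = 1*38 + 13, so a_3 = 1.
  38 = 2*13 + 12, so a_4 = 2.
  13 = 1*12 + 1, so a_5 = 1.
  12 = 12*1 + 0, so a_6 = 12.
The remainder reaches 0 after 7 divisions, so the expansion has 7 partial quotients, read off in order.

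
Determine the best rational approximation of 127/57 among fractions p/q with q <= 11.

20/9

Expand x = 127/57 as a continued fraction with the Euclidean algorithm:
  127 = 2*57 + 13, so a_0 = 2.
  57 = 4*13 + 5, so a_1 = 4.
  13 = 2*5 + 3, so a_2 = 2.
  5 = 1*3 + 2, so a_3 = 1.
  3 = 1*2 + 1, so a_4 = 1.
  2 = 2*1 + 0, so a_5 = 2.
so x = [2; 4, 2, 1, 1, 2].
Convergents (p_i = a_i*p_{i-1} + p_{i-2}, q_i = a_i*q_{i-1} + q_{i-2} with p_{-2}=0, p_{-1}=1, q_{-2}=1, q_{-1}=0), until the denominator exceeds 11:
  i=0: a_0=2, p_0 = 2*1 + 0 = 2, q_0 = 2*0 + 1 = 1.
  i=1: a_1=4, p_1 = 4*2 + 1 = 9, q_1 = 4*1 + 0 = 4.
  i=2: a_2=2, p_2 = 2*9 + 2 = 20, q_2 = 2*4 + 1 = 9.
  i=3: a_3=1, p_3 = 1*20 + 9 = 29, q_3 = 1*9 + 4 = 13.
q_3 = 13 > 11, so the last convergent with denominator <= 11 is p_2/q_2 = 20/9.
The closest fraction with denominator <= 11 is either p_2/q_2 or the intermediate fraction (k*p_2 + p_1)/(k*q_2 + q_1) with the largest k >= 1 whose denominator stays <= 11; these approach x as k grows, and every other convergent or intermediate fraction in range is farther away.
Largest k: floor((11 - q_1)/q_2) = floor((11 - 4)/9) = 0.
Since k = 0, no intermediate fraction beyond p_2/q_2 has denominator <= 11, so the convergent 20/9 is the closest (its error is |127*9 - 20*57|/(57*9) = 3/513).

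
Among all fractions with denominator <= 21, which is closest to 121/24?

106/21

Expand x = 121/24 as a continued fraction with the Euclidean algorithm:
  121 = 5*24 + 1, so a_0 = 5.
  24 = 24*1 + 0, so a_1 = 24.
so x = [5; 24].
Convergents (p_i = a_i*p_{i-1} + p_{i-2}, q_i = a_i*q_{i-1} + q_{i-2} with p_{-2}=0, p_{-1}=1, q_{-2}=1, q_{-1}=0), until the denominator exceeds 21:
  i=0: a_0=5, p_0 = 5*1 + 0 = 5, q_0 = 5*0 + 1 = 1.
  i=1: a_1=24, p_1 = 24*5 + 1 = 121, q_1 = 24*1 + 0 = 24.
q_1 = 24 > 21, so the last convergent with denominator <= 21 is p_0/q_0 = 5/1.
The closest fraction with denominator <= 21 is either p_0/q_0 or the intermediate fraction (k*p_0 + p_{-1})/(k*q_0 + q_{-1}) with the largest k >= 1 whose denominator stays <= 21; these approach x as k grows, and every other convergent or intermediate fraction in range is farther away.
Largest k: floor((21 - q_{-1})/q_0) = floor((21 - 0)/1) = 21 (using the seeds p_{-1} = 1, q_{-1} = 0).
That gives (21*5 + 1)/(21*1 + 0) = 106/21.
Compare the errors: |x - 5/1| = |121*1 - 5*24|/(24*1) = 1/24, and |x - 106/21| = |121*21 - 106*24|/(24*21) = 3/504.
Cross-multiplying, 3*24 = 72 < 504 = 1*504, so 3/504 is smaller: the intermediate fraction 106/21 is closer to x than 5/1.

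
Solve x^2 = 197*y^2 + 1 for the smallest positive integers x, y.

First expand sqrt(197) as a continued fraction. With x_i = (sqrt(197) + m_i)/d_i and (m_0, d_0) = (0, 1): a_0 = floor(sqrt(197)) = 14, since 14^2 = 196 <= 197 < 225 = 15^2.
Iterate m_{i+1} = d_i*a_i - m_i, d_{i+1} = (197 - m_{i+1}^2)/d_i, a_{i+1} = floor((a_0 + m_{i+1})/d_{i+1}):
  m_1 = 1*14 - 0 = 14, d_1 = (197 - 14^2)/1 = 1/1 = 1, a_1 = floor((14 + 14)/1) = 28.
  m_2 = 1*28 - 14 = 14, d_2 = (197 - 14^2)/1 = 1/1 = 1: (m_2, d_2) = (m_1, d_1) = (14, 1), so from here the quotient a_1 repeats; the period length is 1.
So sqrt(197) = [14; (28)] with period length k = 1.
k is odd, so (p_{k-1}, q_{k-1}) only solves x^2 - 197y^2 = -1 and the fundamental solution of x^2 - 197y^2 = 1 is (p_{2k-1}, q_{2k-1}) = (p_1, q_1); compute convergents through index 1, running through the period twice.
Convergents (p_i = a_i*p_{i-1} + p_{i-2}, q_i = a_i*q_{i-1} + q_{i-2} with p_{-2}=0, p_{-1}=1, q_{-2}=1, q_{-1}=0):
  i=0: a_0=14, p_0 = 14*1 + 0 = 14, q_0 = 14*0 + 1 = 1.
  i=1: a_1=28, p_1 = 28*14 + 1 = 393, q_1 = 28*1 + 0 = 28.
Indeed p_0^2 - 197*q_0^2 = 196 - 197 = -1, not +1.
Check: 393^2 - 197*28^2 = 154449 - 154448 = 1, so (x, y) = (393, 28) solves the equation, and by the theorem it is the least positive solution.

(x, y) = (393, 28)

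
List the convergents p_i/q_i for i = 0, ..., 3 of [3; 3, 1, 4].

3/1, 10/3, 13/4, 62/19

Using the convergent recurrence p_i = a_i*p_{i-1} + p_{i-2}, q_i = a_i*q_{i-1} + q_{i-2} with p_{-2}=0, p_{-1}=1, q_{-2}=1, q_{-1}=0:
  i=0: a_0=3, p_0 = 3*1 + 0 = 3, q_0 = 3*0 + 1 = 1.
  i=1: a_1=3, p_1 = 3*3 + 1 = 10, q_1 = 3*1 + 0 = 3.
  i=2: a_2=1, p_2 = 1*10 + 3 = 13, q_2 = 1*3 + 1 = 4.
  i=3: a_3=4, p_3 = 4*13 + 10 = 62, q_3 = 4*4 + 3 = 19.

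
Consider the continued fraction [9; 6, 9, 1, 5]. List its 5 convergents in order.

9/1, 55/6, 504/55, 559/61, 3299/360

Using the convergent recurrence p_i = a_i*p_{i-1} + p_{i-2}, q_i = a_i*q_{i-1} + q_{i-2} with p_{-2}=0, p_{-1}=1, q_{-2}=1, q_{-1}=0:
  i=0: a_0=9, p_0 = 9*1 + 0 = 9, q_0 = 9*0 + 1 = 1.
  i=1: a_1=6, p_1 = 6*9 + 1 = 55, q_1 = 6*1 + 0 = 6.
  i=2: a_2=9, p_2 = 9*55 + 9 = 504, q_2 = 9*6 + 1 = 55.
  i=3: a_3=1, p_3 = 1*504 + 55 = 559, q_3 = 1*55 + 6 = 61.
  i=4: a_4=5, p_4 = 5*559 + 504 = 3299, q_4 = 5*61 + 55 = 360.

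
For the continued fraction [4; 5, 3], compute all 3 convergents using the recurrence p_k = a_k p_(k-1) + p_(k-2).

Using the convergent recurrence p_i = a_i*p_{i-1} + p_{i-2}, q_i = a_i*q_{i-1} + q_{i-2} with p_{-2}=0, p_{-1}=1, q_{-2}=1, q_{-1}=0:
  i=0: a_0=4, p_0 = 4*1 + 0 = 4, q_0 = 4*0 + 1 = 1.
  i=1: a_1=5, p_1 = 5*4 + 1 = 21, q_1 = 5*1 + 0 = 5.
  i=2: a_2=3, p_2 = 3*21 + 4 = 67, q_2 = 3*5 + 1 = 16.

4/1, 21/5, 67/16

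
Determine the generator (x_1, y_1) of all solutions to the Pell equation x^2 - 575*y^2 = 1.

First expand sqrt(575) as a continued fraction. With x_i = (sqrt(575) + m_i)/d_i and (m_0, d_0) = (0, 1): a_0 = floor(sqrt(575)) = 23, since 23^2 = 529 <= 575 < 576 = 24^2.
Iterate m_{i+1} = d_i*a_i - m_i, d_{i+1} = (575 - m_{i+1}^2)/d_i, a_{i+1} = floor((a_0 + m_{i+1})/d_{i+1}):
  m_1 = 1*23 - 0 = 23, d_1 = (575 - 23^2)/1 = 46/1 = 46, a_1 = floor((23 + 23)/46) = 1.
  m_2 = 46*1 - 23 = 23, d_2 = (575 - 23^2)/46 = 46/46 = 1, a_2 = floor((23 + 23)/1) = 46.
  m_3 = 1*46 - 23 = 23, d_3 = (575 - 23^2)/1 = 46/1 = 46: (m_3, d_3) = (m_1, d_1) = (23, 46), so from here the quotients repeat a_1, a_2; the period length is 2.
So sqrt(575) = [23; (1, 46)] with period length k = 2.
k is even, so the fundamental solution of x^2 - 575y^2 = 1 is (p_{k-1}, q_{k-1}) = (p_1, q_1); compute convergents through index 1.
Convergents (p_i = a_i*p_{i-1} + p_{i-2}, q_i = a_i*q_{i-1} + q_{i-2} with p_{-2}=0, p_{-1}=1, q_{-2}=1, q_{-1}=0):
  i=0: a_0=23, p_0 = 23*1 + 0 = 23, q_0 = 23*0 + 1 = 1.
  i=1: a_1=1, p_1 = 1*23 + 1 = 24, q_1 = 1*1 + 0 = 1.
Check: 24^2 - 575*1^2 = 576 - 575 = 1, so (x, y) = (24, 1) solves the equation, and by the theorem it is the least positive solution.

(x, y) = (24, 1)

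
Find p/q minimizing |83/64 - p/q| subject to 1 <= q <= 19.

22/17

Expand x = 83/64 as a continued fraction with the Euclidean algorithm:
  83 = 1*64 + 19, so a_0 = 1.
  64 = 3*19 + 7, so a_1 = 3.
  19 = 2*7 + 5, so a_2 = 2.
  7 = 1*5 + 2, so a_3 = 1.
  5 = 2*2 + 1, so a_4 = 2.
  2 = 2*1 + 0, so a_5 = 2.
so x = [1; 3, 2, 1, 2, 2].
Convergents (p_i = a_i*p_{i-1} + p_{i-2}, q_i = a_i*q_{i-1} + q_{i-2} with p_{-2}=0, p_{-1}=1, q_{-2}=1, q_{-1}=0), until the denominator exceeds 19:
  i=0: a_0=1, p_0 = 1*1 + 0 = 1, q_0 = 1*0 + 1 = 1.
  i=1: a_1=3, p_1 = 3*1 + 1 = 4, q_1 = 3*1 + 0 = 3.
  i=2: a_2=2, p_2 = 2*4 + 1 = 9, q_2 = 2*3 + 1 = 7.
  i=3: a_3=1, p_3 = 1*9 + 4 = 13, q_3 = 1*7 + 3 = 10.
  i=4: a_4=2, p_4 = 2*13 + 9 = 35, q_4 = 2*10 + 7 = 27.
q_4 = 27 > 19, so the last convergent with denominator <= 19 is p_3/q_3 = 13/10.
The closest fraction with denominator <= 19 is either p_3/q_3 or the intermediate fraction (k*p_3 + p_2)/(k*q_3 + q_2) with the largest k >= 1 whose denominator stays <= 19; these approach x as k grows, and every other convergent or intermediate fraction in range is farther away.
Largest k: floor((19 - q_2)/q_3) = floor((19 - 7)/10) = 1.
That gives (1*13 + 9)/(1*10 + 7) = 22/17.
Compare the errors: |x - 13/10| = |83*10 - 13*64|/(64*10) = 2/640, and |x - 22/17| = |83*17 - 22*64|/(64*17) = 3/1088.
Cross-multiplying, 3*640 = 1920 < 2176 = 2*1088, so 3/1088 is smaller: the intermediate fraction 22/17 is closer to x than 13/10.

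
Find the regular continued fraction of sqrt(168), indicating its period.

[12; (1, 24)]

Write x_i = (sqrt(168) + m_i)/d_i with (m_0, d_0) = (0, 1). a_0 = floor(sqrt(168)) = 12, since 12^2 = 144 <= 168 < 169 = 13^2.
Iterate m_{i+1} = d_i*a_i - m_i, d_{i+1} = (168 - m_{i+1}^2)/d_i, a_{i+1} = floor((a_0 + m_{i+1})/d_{i+1}):
  m_1 = 1*12 - 0 = 12, d_1 = (168 - 12^2)/1 = 24/1 = 24, a_1 = floor((12 + 12)/24) = 1.
  m_2 = 24*1 - 12 = 12, d_2 = (168 - 12^2)/24 = 24/24 = 1, a_2 = floor((12 + 12)/1) = 24.
  m_3 = 1*24 - 12 = 12, d_3 = (168 - 12^2)/1 = 24/1 = 24: (m_3, d_3) = (m_1, d_1) = (12, 24), so from here the quotients repeat a_1, a_2; the period length is 2.
Hence the expansion of sqrt(168) is a_0 = 12 followed by the repeating block 1, 24 (period 2).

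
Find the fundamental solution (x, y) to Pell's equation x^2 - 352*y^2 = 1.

First expand sqrt(352) as a continued fraction. With x_i = (sqrt(352) + m_i)/d_i and (m_0, d_0) = (0, 1): a_0 = floor(sqrt(352)) = 18, since 18^2 = 324 <= 352 < 361 = 19^2.
Iterate m_{i+1} = d_i*a_i - m_i, d_{i+1} = (352 - m_{i+1}^2)/d_i, a_{i+1} = floor((a_0 + m_{i+1})/d_{i+1}):
  m_1 = 1*18 - 0 = 18, d_1 = (352 - 18^2)/1 = 28/1 = 28, a_1 = floor((18 + 18)/28) = 1.
  m_2 = 28*1 - 18 = 10, d_2 = (352 - 10^2)/28 = 252/28 = 9, a_2 = floor((18 + 10)/9) = 3.
  m_3 = 9*3 - 10 = 17, d_3 = (352 - 17^2)/9 = 63/9 = 7, a_3 = floor((18 + 17)/7) = 5.
  m_4 = 7*5 - 17 = 18, d_4 = (352 - 18^2)/7 = 28/7 = 4, a_4 = floor((18 + 18)/4) = 9.
  m_5 = 4*9 - 18 = 18, d_5 = (352 - 18^2)/4 = 28/4 = 7, a_5 = floor((18 + 18)/7) = 5.
  m_6 = 7*5 - 18 = 17, d_6 = (352 - 17^2)/7 = 63/7 = 9, a_6 = floor((18 + 17)/9) = 3.
  m_7 = 9*3 - 17 = 10, d_7 = (352 - 10^2)/9 = 252/9 = 28, a_7 = floor((18 + 10)/28) = 1.
  m_8 = 28*1 - 10 = 18, d_8 = (352 - 18^2)/28 = 28/28 = 1, a_8 = floor((18 + 18)/1) = 36.
  m_9 = 1*36 - 18 = 18, d_9 = (352 - 18^2)/1 = 28/1 = 28: (m_9, d_9) = (m_1, d_1) = (18, 28), so from here the quotients repeat a_1, ..., a_8; the period length is 8.
So sqrt(352) = [18; (1, 3, 5, 9, 5, 3, 1, 36)] with period length k = 8.
k is even, so the fundamental solution of x^2 - 352y^2 = 1 is (p_{k-1}, q_{k-1}) = (p_7, q_7); compute convergents through index 7.
Convergents (p_i = a_i*p_{i-1} + p_{i-2}, q_i = a_i*q_{i-1} + q_{i-2} with p_{-2}=0, p_{-1}=1, q_{-2}=1, q_{-1}=0):
  i=0: a_0=18, p_0 = 18*1 + 0 = 18, q_0 = 18*0 + 1 = 1.
  i=1: a_1=1, p_1 = 1*18 + 1 = 19, q_1 = 1*1 + 0 = 1.
  i=2: a_2=3, p_2 = 3*19 + 18 = 75, q_2 = 3*1 + 1 = 4.
  i=3: a_3=5, p_3 = 5*75 + 19 = 394, q_3 = 5*4 + 1 = 21.
  i=4: a_4=9, p_4 = 9*394 + 75 = 3621, q_4 = 9*21 + 4 = 193.
  i=5: a_5=5, p_5 = 5*3621 + 394 = 18499, q_5 = 5*193 + 21 = 986.
  i=6: a_6=3, p_6 = 3*18499 + 3621 = 59118, q_6 = 3*986 + 193 = 3151.
  i=7: a_7=1, p_7 = 1*59118 + 18499 = 77617, q_7 = 1*3151 + 986 = 4137.
Check: 77617^2 - 352*4137^2 = 6024398689 - 6024398688 = 1, so (x, y) = (77617, 4137) solves the equation, and by the theorem it is the least positive solution.

(x, y) = (77617, 4137)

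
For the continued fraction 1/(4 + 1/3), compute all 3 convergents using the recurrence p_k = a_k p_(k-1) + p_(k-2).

Using the convergent recurrence p_i = a_i*p_{i-1} + p_{i-2}, q_i = a_i*q_{i-1} + q_{i-2} with p_{-2}=0, p_{-1}=1, q_{-2}=1, q_{-1}=0:
  i=0: a_0=0, p_0 = 0*1 + 0 = 0, q_0 = 0*0 + 1 = 1.
  i=1: a_1=4, p_1 = 4*0 + 1 = 1, q_1 = 4*1 + 0 = 4.
  i=2: a_2=3, p_2 = 3*1 + 0 = 3, q_2 = 3*4 + 1 = 13.

0/1, 1/4, 3/13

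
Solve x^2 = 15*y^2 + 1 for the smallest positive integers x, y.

First expand sqrt(15) as a continued fraction. With x_i = (sqrt(15) + m_i)/d_i and (m_0, d_0) = (0, 1): a_0 = floor(sqrt(15)) = 3, since 3^2 = 9 <= 15 < 16 = 4^2.
Iterate m_{i+1} = d_i*a_i - m_i, d_{i+1} = (15 - m_{i+1}^2)/d_i, a_{i+1} = floor((a_0 + m_{i+1})/d_{i+1}):
  m_1 = 1*3 - 0 = 3, d_1 = (15 - 3^2)/1 = 6/1 = 6, a_1 = floor((3 + 3)/6) = 1.
  m_2 = 6*1 - 3 = 3, d_2 = (15 - 3^2)/6 = 6/6 = 1, a_2 = floor((3 + 3)/1) = 6.
  m_3 = 1*6 - 3 = 3, d_3 = (15 - 3^2)/1 = 6/1 = 6: (m_3, d_3) = (m_1, d_1) = (3, 6), so from here the quotients repeat a_1, a_2; the period length is 2.
So sqrt(15) = [3; (1, 6)] with period length k = 2.
k is even, so the fundamental solution of x^2 - 15y^2 = 1 is (p_{k-1}, q_{k-1}) = (p_1, q_1); compute convergents through index 1.
Convergents (p_i = a_i*p_{i-1} + p_{i-2}, q_i = a_i*q_{i-1} + q_{i-2} with p_{-2}=0, p_{-1}=1, q_{-2}=1, q_{-1}=0):
  i=0: a_0=3, p_0 = 3*1 + 0 = 3, q_0 = 3*0 + 1 = 1.
  i=1: a_1=1, p_1 = 1*3 + 1 = 4, q_1 = 1*1 + 0 = 1.
Check: 4^2 - 15*1^2 = 16 - 15 = 1, so (x, y) = (4, 1) solves the equation, and by the theorem it is the least positive solution.

(x, y) = (4, 1)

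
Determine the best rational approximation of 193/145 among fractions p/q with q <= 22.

Expand x = 193/145 as a continued fraction with the Euclidean algorithm:
  193 = 1*145 + 48, so a_0 = 1.
  145 = 3*48 + 1, so a_1 = 3.
  48 = 48*1 + 0, so a_2 = 48.
so x = [1; 3, 48].
Convergents (p_i = a_i*p_{i-1} + p_{i-2}, q_i = a_i*q_{i-1} + q_{i-2} with p_{-2}=0, p_{-1}=1, q_{-2}=1, q_{-1}=0), until the denominator exceeds 22:
  i=0: a_0=1, p_0 = 1*1 + 0 = 1, q_0 = 1*0 + 1 = 1.
  i=1: a_1=3, p_1 = 3*1 + 1 = 4, q_1 = 3*1 + 0 = 3.
  i=2: a_2=48, p_2 = 48*4 + 1 = 193, q_2 = 48*3 + 1 = 145.
q_2 = 145 > 22, so the last convergent with denominator <= 22 is p_1/q_1 = 4/3.
The closest fraction with denominator <= 22 is either p_1/q_1 or the intermediate fraction (k*p_1 + p_0)/(k*q_1 + q_0) with the largest k >= 1 whose denominator stays <= 22; these approach x as k grows, and every other convergent or intermediate fraction in range is farther away.
Largest k: floor((22 - q_0)/q_1) = floor((22 - 1)/3) = 7.
That gives (7*4 + 1)/(7*3 + 1) = 29/22.
Compare the errors: |x - 4/3| = |193*3 - 4*145|/(145*3) = 1/435, and |x - 29/22| = |193*22 - 29*145|/(145*22) = 41/3190.
Cross-multiplying, 1*3190 = 3190 < 17835 = 41*435, so 1/435 is smaller: the convergent 4/3 is closer to x than 29/22.

4/3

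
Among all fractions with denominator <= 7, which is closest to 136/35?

Expand x = 136/35 as a continued fraction with the Euclidean algorithm:
  136 = 3*35 + 31, so a_0 = 3.
  35 = 1*31 + 4, so a_1 = 1.
  31 = 7*4 + 3, so a_2 = 7.
  4 = 1*3 + 1, so a_3 = 1.
  3 = 3*1 + 0, so a_4 = 3.
so x = [3; 1, 7, 1, 3].
Convergents (p_i = a_i*p_{i-1} + p_{i-2}, q_i = a_i*q_{i-1} + q_{i-2} with p_{-2}=0, p_{-1}=1, q_{-2}=1, q_{-1}=0), until the denominator exceeds 7:
  i=0: a_0=3, p_0 = 3*1 + 0 = 3, q_0 = 3*0 + 1 = 1.
  i=1: a_1=1, p_1 = 1*3 + 1 = 4, q_1 = 1*1 + 0 = 1.
  i=2: a_2=7, p_2 = 7*4 + 3 = 31, q_2 = 7*1 + 1 = 8.
q_2 = 8 > 7, so the last convergent with denominator <= 7 is p_1/q_1 = 4/1.
The closest fraction with denominator <= 7 is either p_1/q_1 or the intermediate fraction (k*p_1 + p_0)/(k*q_1 + q_0) with the largest k >= 1 whose denominator stays <= 7; these approach x as k grows, and every other convergent or intermediate fraction in range is farther away.
Largest k: floor((7 - q_0)/q_1) = floor((7 - 1)/1) = 6.
That gives (6*4 + 3)/(6*1 + 1) = 27/7.
Compare the errors: |x - 4/1| = |136*1 - 4*35|/(35*1) = 4/35, and |x - 27/7| = |136*7 - 27*35|/(35*7) = 7/245.
Cross-multiplying, 7*35 = 245 < 980 = 4*245, so 7/245 is smaller: the intermediate fraction 27/7 is closer to x than 4/1.

27/7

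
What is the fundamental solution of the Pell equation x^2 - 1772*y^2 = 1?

First expand sqrt(1772) as a continued fraction. With x_i = (sqrt(1772) + m_i)/d_i and (m_0, d_0) = (0, 1): a_0 = floor(sqrt(1772)) = 42, since 42^2 = 1764 <= 1772 < 1849 = 43^2.
Iterate m_{i+1} = d_i*a_i - m_i, d_{i+1} = (1772 - m_{i+1}^2)/d_i, a_{i+1} = floor((a_0 + m_{i+1})/d_{i+1}):
  m_1 = 1*42 - 0 = 42, d_1 = (1772 - 42^2)/1 = 8/1 = 8, a_1 = floor((42 + 42)/8) = 10.
  m_2 = 8*10 - 42 = 38, d_2 = (1772 - 38^2)/8 = 328/8 = 41, a_2 = floor((42 + 38)/41) = 1.
  m_3 = 41*1 - 38 = 3, d_3 = (1772 - 3^2)/41 = 1763/41 = 43, a_3 = floor((42 + 3)/43) = 1.
  m_4 = 43*1 - 3 = 40, d_4 = (1772 - 40^2)/43 = 172/43 = 4, a_4 = floor((42 + 40)/4) = 20.
  m_5 = 4*20 - 40 = 40, d_5 = (1772 - 40^2)/4 = 172/4 = 43, a_5 = floor((42 + 40)/43) = 1.
  m_6 = 43*1 - 40 = 3, d_6 = (1772 - 3^2)/43 = 1763/43 = 41, a_6 = floor((42 + 3)/41) = 1.
  m_7 = 41*1 - 3 = 38, d_7 = (1772 - 38^2)/41 = 328/41 = 8, a_7 = floor((42 + 38)/8) = 10.
  m_8 = 8*10 - 38 = 42, d_8 = (1772 - 42^2)/8 = 8/8 = 1, a_8 = floor((42 + 42)/1) = 84.
  m_9 = 1*84 - 42 = 42, d_9 = (1772 - 42^2)/1 = 8/1 = 8: (m_9, d_9) = (m_1, d_1) = (42, 8), so from here the quotients repeat a_1, ..., a_8; the period length is 8.
So sqrt(1772) = [42; (10, 1, 1, 20, 1, 1, 10, 84)] with period length k = 8.
k is even, so the fundamental solution of x^2 - 1772y^2 = 1 is (p_{k-1}, q_{k-1}) = (p_7, q_7); compute convergents through index 7.
Convergents (p_i = a_i*p_{i-1} + p_{i-2}, q_i = a_i*q_{i-1} + q_{i-2} with p_{-2}=0, p_{-1}=1, q_{-2}=1, q_{-1}=0):
  i=0: a_0=42, p_0 = 42*1 + 0 = 42, q_0 = 42*0 + 1 = 1.
  i=1: a_1=10, p_1 = 10*42 + 1 = 421, q_1 = 10*1 + 0 = 10.
  i=2: a_2=1, p_2 = 1*421 + 42 = 463, q_2 = 1*10 + 1 = 11.
  i=3: a_3=1, p_3 = 1*463 + 421 = 884, q_3 = 1*11 + 10 = 21.
  i=4: a_4=20, p_4 = 20*884 + 463 = 18143, q_4 = 20*21 + 11 = 431.
  i=5: a_5=1, p_5 = 1*18143 + 884 = 19027, q_5 = 1*431 + 21 = 452.
  i=6: a_6=1, p_6 = 1*19027 + 18143 = 37170, q_6 = 1*452 + 431 = 883.
  i=7: a_7=10, p_7 = 10*37170 + 19027 = 390727, q_7 = 10*883 + 452 = 9282.
Check: 390727^2 - 1772*9282^2 = 152667588529 - 152667588528 = 1, so (x, y) = (390727, 9282) solves the equation, and by the theorem it is the least positive solution.

(x, y) = (390727, 9282)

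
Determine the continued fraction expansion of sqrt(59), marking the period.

Write x_i = (sqrt(59) + m_i)/d_i with (m_0, d_0) = (0, 1). a_0 = floor(sqrt(59)) = 7, since 7^2 = 49 <= 59 < 64 = 8^2.
Iterate m_{i+1} = d_i*a_i - m_i, d_{i+1} = (59 - m_{i+1}^2)/d_i, a_{i+1} = floor((a_0 + m_{i+1})/d_{i+1}):
  m_1 = 1*7 - 0 = 7, d_1 = (59 - 7^2)/1 = 10/1 = 10, a_1 = floor((7 + 7)/10) = 1.
  m_2 = 10*1 - 7 = 3, d_2 = (59 - 3^2)/10 = 50/10 = 5, a_2 = floor((7 + 3)/5) = 2.
  m_3 = 5*2 - 3 = 7, d_3 = (59 - 7^2)/5 = 10/5 = 2, a_3 = floor((7 + 7)/2) = 7.
  m_4 = 2*7 - 7 = 7, d_4 = (59 - 7^2)/2 = 10/2 = 5, a_4 = floor((7 + 7)/5) = 2.
  m_5 = 5*2 - 7 = 3, d_5 = (59 - 3^2)/5 = 50/5 = 10, a_5 = floor((7 + 3)/10) = 1.
  m_6 = 10*1 - 3 = 7, d_6 = (59 - 7^2)/10 = 10/10 = 1, a_6 = floor((7 + 7)/1) = 14.
  m_7 = 1*14 - 7 = 7, d_7 = (59 - 7^2)/1 = 10/1 = 10: (m_7, d_7) = (m_1, d_1) = (7, 10), so from here the quotients repeat a_1, ..., a_6; the period length is 6.
Hence the expansion of sqrt(59) is a_0 = 7 followed by the repeating block 1, 2, 7, 2, 1, 14 (period 6).

[7; (1, 2, 7, 2, 1, 14)]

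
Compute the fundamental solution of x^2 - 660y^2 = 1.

First expand sqrt(660) as a continued fraction. With x_i = (sqrt(660) + m_i)/d_i and (m_0, d_0) = (0, 1): a_0 = floor(sqrt(660)) = 25, since 25^2 = 625 <= 660 < 676 = 26^2.
Iterate m_{i+1} = d_i*a_i - m_i, d_{i+1} = (660 - m_{i+1}^2)/d_i, a_{i+1} = floor((a_0 + m_{i+1})/d_{i+1}):
  m_1 = 1*25 - 0 = 25, d_1 = (660 - 25^2)/1 = 35/1 = 35, a_1 = floor((25 + 25)/35) = 1.
  m_2 = 35*1 - 25 = 10, d_2 = (660 - 10^2)/35 = 560/35 = 16, a_2 = floor((25 + 10)/16) = 2.
  m_3 = 16*2 - 10 = 22, d_3 = (660 - 22^2)/16 = 176/16 = 11, a_3 = floor((25 + 22)/11) = 4.
  m_4 = 11*4 - 22 = 22, d_4 = (660 - 22^2)/11 = 176/11 = 16, a_4 = floor((25 + 22)/16) = 2.
  m_5 = 16*2 - 22 = 10, d_5 = (660 - 10^2)/16 = 560/16 = 35, a_5 = floor((25 + 10)/35) = 1.
  m_6 = 35*1 - 10 = 25, d_6 = (660 - 25^2)/35 = 35/35 = 1, a_6 = floor((25 + 25)/1) = 50.
  m_7 = 1*50 - 25 = 25, d_7 = (660 - 25^2)/1 = 35/1 = 35: (m_7, d_7) = (m_1, d_1) = (25, 35), so from here the quotients repeat a_1, ..., a_6; the period length is 6.
So sqrt(660) = [25; (1, 2, 4, 2, 1, 50)] with period length k = 6.
k is even, so the fundamental solution of x^2 - 660y^2 = 1 is (p_{k-1}, q_{k-1}) = (p_5, q_5); compute convergents through index 5.
Convergents (p_i = a_i*p_{i-1} + p_{i-2}, q_i = a_i*q_{i-1} + q_{i-2} with p_{-2}=0, p_{-1}=1, q_{-2}=1, q_{-1}=0):
  i=0: a_0=25, p_0 = 25*1 + 0 = 25, q_0 = 25*0 + 1 = 1.
  i=1: a_1=1, p_1 = 1*25 + 1 = 26, q_1 = 1*1 + 0 = 1.
  i=2: a_2=2, p_2 = 2*26 + 25 = 77, q_2 = 2*1 + 1 = 3.
  i=3: a_3=4, p_3 = 4*77 + 26 = 334, q_3 = 4*3 + 1 = 13.
  i=4: a_4=2, p_4 = 2*334 + 77 = 745, q_4 = 2*13 + 3 = 29.
  i=5: a_5=1, p_5 = 1*745 + 334 = 1079, q_5 = 1*29 + 13 = 42.
Check: 1079^2 - 660*42^2 = 1164241 - 1164240 = 1, so (x, y) = (1079, 42) solves the equation, and by the theorem it is the least positive solution.

(x, y) = (1079, 42)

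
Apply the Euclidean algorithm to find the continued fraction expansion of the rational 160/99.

[1; 1, 1, 1, 1, 1, 1, 7]

Run the Euclidean algorithm on 160 and 99; the successive quotients are the partial quotients a_0, a_1, ... (each step inverts the fractional part left over by the previous one):
  160 = 1*99 + 61, so a_0 = 1.
  99 = 1*61 + 38, so a_1 = 1.
  61 = 1*38 + 23, so a_2 = 1.
  38 = 1*23 + 15, so a_3 = 1.
  23 = 1*15 + 8, so a_4 = 1.
  15 = 1*8 + 7, so a_5 = 1.
  8 = 1*7 + 1, so a_6 = 1.
  7 = 7*1 + 0, so a_7 = 7.
The remainder reaches 0 after 8 divisions, so the expansion has 8 partial quotients, read off in order.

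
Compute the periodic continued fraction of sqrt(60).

[7; (1, 2, 1, 14)]

Write x_i = (sqrt(60) + m_i)/d_i with (m_0, d_0) = (0, 1). a_0 = floor(sqrt(60)) = 7, since 7^2 = 49 <= 60 < 64 = 8^2.
Iterate m_{i+1} = d_i*a_i - m_i, d_{i+1} = (60 - m_{i+1}^2)/d_i, a_{i+1} = floor((a_0 + m_{i+1})/d_{i+1}):
  m_1 = 1*7 - 0 = 7, d_1 = (60 - 7^2)/1 = 11/1 = 11, a_1 = floor((7 + 7)/11) = 1.
  m_2 = 11*1 - 7 = 4, d_2 = (60 - 4^2)/11 = 44/11 = 4, a_2 = floor((7 + 4)/4) = 2.
  m_3 = 4*2 - 4 = 4, d_3 = (60 - 4^2)/4 = 44/4 = 11, a_3 = floor((7 + 4)/11) = 1.
  m_4 = 11*1 - 4 = 7, d_4 = (60 - 7^2)/11 = 11/11 = 1, a_4 = floor((7 + 7)/1) = 14.
  m_5 = 1*14 - 7 = 7, d_5 = (60 - 7^2)/1 = 11/1 = 11: (m_5, d_5) = (m_1, d_1) = (7, 11), so from here the quotients repeat a_1, ..., a_4; the period length is 4.
Hence the expansion of sqrt(60) is a_0 = 7 followed by the repeating block 1, 2, 1, 14 (period 4).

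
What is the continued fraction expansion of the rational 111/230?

Run the Euclidean algorithm on 111 and 230; the successive quotients are the partial quotients a_0, a_1, ... (each step inverts the fractional part left over by the previous one):
  111 = 0*230 + 111, so a_0 = 0.
  230 = 2*111 + 8, so a_1 = 2.
  111 = 13*8 + 7, so a_2 = 13.
  8 = 1*7 + 1, so a_3 = 1.
  7 = 7*1 + 0, so a_4 = 7.
The remainder reaches 0 after 5 divisions, so the expansion has 5 partial quotients, read off in order.

[0; 2, 13, 1, 7]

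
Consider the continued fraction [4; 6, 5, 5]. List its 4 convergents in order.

Using the convergent recurrence p_i = a_i*p_{i-1} + p_{i-2}, q_i = a_i*q_{i-1} + q_{i-2} with p_{-2}=0, p_{-1}=1, q_{-2}=1, q_{-1}=0:
  i=0: a_0=4, p_0 = 4*1 + 0 = 4, q_0 = 4*0 + 1 = 1.
  i=1: a_1=6, p_1 = 6*4 + 1 = 25, q_1 = 6*1 + 0 = 6.
  i=2: a_2=5, p_2 = 5*25 + 4 = 129, q_2 = 5*6 + 1 = 31.
  i=3: a_3=5, p_3 = 5*129 + 25 = 670, q_3 = 5*31 + 6 = 161.

4/1, 25/6, 129/31, 670/161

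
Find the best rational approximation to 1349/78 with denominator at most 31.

Expand x = 1349/78 as a continued fraction with the Euclidean algorithm:
  1349 = 17*78 + 23, so a_0 = 17.
  78 = 3*23 + 9, so a_1 = 3.
  23 = 2*9 + 5, so a_2 = 2.
  9 = 1*5 + 4, so a_3 = 1.
  5 = 1*4 + 1, so a_4 = 1.
  4 = 4*1 + 0, so a_5 = 4.
so x = [17; 3, 2, 1, 1, 4].
Convergents (p_i = a_i*p_{i-1} + p_{i-2}, q_i = a_i*q_{i-1} + q_{i-2} with p_{-2}=0, p_{-1}=1, q_{-2}=1, q_{-1}=0), until the denominator exceeds 31:
  i=0: a_0=17, p_0 = 17*1 + 0 = 17, q_0 = 17*0 + 1 = 1.
  i=1: a_1=3, p_1 = 3*17 + 1 = 52, q_1 = 3*1 + 0 = 3.
  i=2: a_2=2, p_2 = 2*52 + 17 = 121, q_2 = 2*3 + 1 = 7.
  i=3: a_3=1, p_3 = 1*121 + 52 = 173, q_3 = 1*7 + 3 = 10.
  i=4: a_4=1, p_4 = 1*173 + 121 = 294, q_4 = 1*10 + 7 = 17.
  i=5: a_5=4, p_5 = 4*294 + 173 = 1349, q_5 = 4*17 + 10 = 78.
q_5 = 78 > 31, so the last convergent with denominator <= 31 is p_4/q_4 = 294/17.
The closest fraction with denominator <= 31 is either p_4/q_4 or the intermediate fraction (k*p_4 + p_3)/(k*q_4 + q_3) with the largest k >= 1 whose denominator stays <= 31; these approach x as k grows, and every other convergent or intermediate fraction in range is farther away.
Largest k: floor((31 - q_3)/q_4) = floor((31 - 10)/17) = 1.
That gives (1*294 + 173)/(1*17 + 10) = 467/27.
Compare the errors: |x - 294/17| = |1349*17 - 294*78|/(78*17) = 1/1326, and |x - 467/27| = |1349*27 - 467*78|/(78*27) = 3/2106.
Cross-multiplying, 1*2106 = 2106 < 3978 = 3*1326, so 1/1326 is smaller: the convergent 294/17 is closer to x than 467/27.

294/17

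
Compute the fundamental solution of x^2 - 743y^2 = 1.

First expand sqrt(743) as a continued fraction. With x_i = (sqrt(743) + m_i)/d_i and (m_0, d_0) = (0, 1): a_0 = floor(sqrt(743)) = 27, since 27^2 = 729 <= 743 < 784 = 28^2.
Iterate m_{i+1} = d_i*a_i - m_i, d_{i+1} = (743 - m_{i+1}^2)/d_i, a_{i+1} = floor((a_0 + m_{i+1})/d_{i+1}):
  m_1 = 1*27 - 0 = 27, d_1 = (743 - 27^2)/1 = 14/1 = 14, a_1 = floor((27 + 27)/14) = 3.
  m_2 = 14*3 - 27 = 15, d_2 = (743 - 15^2)/14 = 518/14 = 37, a_2 = floor((27 + 15)/37) = 1.
  m_3 = 37*1 - 15 = 22, d_3 = (743 - 22^2)/37 = 259/37 = 7, a_3 = floor((27 + 22)/7) = 7.
  m_4 = 7*7 - 22 = 27, d_4 = (743 - 27^2)/7 = 14/7 = 2, a_4 = floor((27 + 27)/2) = 27.
  m_5 = 2*27 - 27 = 27, d_5 = (743 - 27^2)/2 = 14/2 = 7, a_5 = floor((27 + 27)/7) = 7.
  m_6 = 7*7 - 27 = 22, d_6 = (743 - 22^2)/7 = 259/7 = 37, a_6 = floor((27 + 22)/37) = 1.
  m_7 = 37*1 - 22 = 15, d_7 = (743 - 15^2)/37 = 518/37 = 14, a_7 = floor((27 + 15)/14) = 3.
  m_8 = 14*3 - 15 = 27, d_8 = (743 - 27^2)/14 = 14/14 = 1, a_8 = floor((27 + 27)/1) = 54.
  m_9 = 1*54 - 27 = 27, d_9 = (743 - 27^2)/1 = 14/1 = 14: (m_9, d_9) = (m_1, d_1) = (27, 14), so from here the quotients repeat a_1, ..., a_8; the period length is 8.
So sqrt(743) = [27; (3, 1, 7, 27, 7, 1, 3, 54)] with period length k = 8.
k is even, so the fundamental solution of x^2 - 743y^2 = 1 is (p_{k-1}, q_{k-1}) = (p_7, q_7); compute convergents through index 7.
Convergents (p_i = a_i*p_{i-1} + p_{i-2}, q_i = a_i*q_{i-1} + q_{i-2} with p_{-2}=0, p_{-1}=1, q_{-2}=1, q_{-1}=0):
  i=0: a_0=27, p_0 = 27*1 + 0 = 27, q_0 = 27*0 + 1 = 1.
  i=1: a_1=3, p_1 = 3*27 + 1 = 82, q_1 = 3*1 + 0 = 3.
  i=2: a_2=1, p_2 = 1*82 + 27 = 109, q_2 = 1*3 + 1 = 4.
  i=3: a_3=7, p_3 = 7*109 + 82 = 845, q_3 = 7*4 + 3 = 31.
  i=4: a_4=27, p_4 = 27*845 + 109 = 22924, q_4 = 27*31 + 4 = 841.
  i=5: a_5=7, p_5 = 7*22924 + 845 = 161313, q_5 = 7*841 + 31 = 5918.
  i=6: a_6=1, p_6 = 1*161313 + 22924 = 184237, q_6 = 1*5918 + 841 = 6759.
  i=7: a_7=3, p_7 = 3*184237 + 161313 = 714024, q_7 = 3*6759 + 5918 = 26195.
Check: 714024^2 - 743*26195^2 = 509830272576 - 509830272575 = 1, so (x, y) = (714024, 26195) solves the equation, and by the theorem it is the least positive solution.

(x, y) = (714024, 26195)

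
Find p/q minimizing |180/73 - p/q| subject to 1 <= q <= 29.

37/15

Expand x = 180/73 as a continued fraction with the Euclidean algorithm:
  180 = 2*73 + 34, so a_0 = 2.
  73 = 2*34 + 5, so a_1 = 2.
  34 = 6*5 + 4, so a_2 = 6.
  5 = 1*4 + 1, so a_3 = 1.
  4 = 4*1 + 0, so a_4 = 4.
so x = [2; 2, 6, 1, 4].
Convergents (p_i = a_i*p_{i-1} + p_{i-2}, q_i = a_i*q_{i-1} + q_{i-2} with p_{-2}=0, p_{-1}=1, q_{-2}=1, q_{-1}=0), until the denominator exceeds 29:
  i=0: a_0=2, p_0 = 2*1 + 0 = 2, q_0 = 2*0 + 1 = 1.
  i=1: a_1=2, p_1 = 2*2 + 1 = 5, q_1 = 2*1 + 0 = 2.
  i=2: a_2=6, p_2 = 6*5 + 2 = 32, q_2 = 6*2 + 1 = 13.
  i=3: a_3=1, p_3 = 1*32 + 5 = 37, q_3 = 1*13 + 2 = 15.
  i=4: a_4=4, p_4 = 4*37 + 32 = 180, q_4 = 4*15 + 13 = 73.
q_4 = 73 > 29, so the last convergent with denominator <= 29 is p_3/q_3 = 37/15.
The closest fraction with denominator <= 29 is either p_3/q_3 or the intermediate fraction (k*p_3 + p_2)/(k*q_3 + q_2) with the largest k >= 1 whose denominator stays <= 29; these approach x as k grows, and every other convergent or intermediate fraction in range is farther away.
Largest k: floor((29 - q_2)/q_3) = floor((29 - 13)/15) = 1.
That gives (1*37 + 32)/(1*15 + 13) = 69/28.
Compare the errors: |x - 37/15| = |180*15 - 37*73|/(73*15) = 1/1095, and |x - 69/28| = |180*28 - 69*73|/(73*28) = 3/2044.
Cross-multiplying, 1*2044 = 2044 < 3285 = 3*1095, so 1/1095 is smaller: the convergent 37/15 is closer to x than 69/28.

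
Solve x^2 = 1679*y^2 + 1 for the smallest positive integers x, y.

First expand sqrt(1679) as a continued fraction. With x_i = (sqrt(1679) + m_i)/d_i and (m_0, d_0) = (0, 1): a_0 = floor(sqrt(1679)) = 40, since 40^2 = 1600 <= 1679 < 1681 = 41^2.
Iterate m_{i+1} = d_i*a_i - m_i, d_{i+1} = (1679 - m_{i+1}^2)/d_i, a_{i+1} = floor((a_0 + m_{i+1})/d_{i+1}):
  m_1 = 1*40 - 0 = 40, d_1 = (1679 - 40^2)/1 = 79/1 = 79, a_1 = floor((40 + 40)/79) = 1.
  m_2 = 79*1 - 40 = 39, d_2 = (1679 - 39^2)/79 = 158/79 = 2, a_2 = floor((40 + 39)/2) = 39.
  m_3 = 2*39 - 39 = 39, d_3 = (1679 - 39^2)/2 = 158/2 = 79, a_3 = floor((40 + 39)/79) = 1.
  m_4 = 79*1 - 39 = 40, d_4 = (1679 - 40^2)/79 = 79/79 = 1, a_4 = floor((40 + 40)/1) = 80.
  m_5 = 1*80 - 40 = 40, d_5 = (1679 - 40^2)/1 = 79/1 = 79: (m_5, d_5) = (m_1, d_1) = (40, 79), so from here the quotients repeat a_1, ..., a_4; the period length is 4.
So sqrt(1679) = [40; (1, 39, 1, 80)] with period length k = 4.
k is even, so the fundamental solution of x^2 - 1679y^2 = 1 is (p_{k-1}, q_{k-1}) = (p_3, q_3); compute convergents through index 3.
Convergents (p_i = a_i*p_{i-1} + p_{i-2}, q_i = a_i*q_{i-1} + q_{i-2} with p_{-2}=0, p_{-1}=1, q_{-2}=1, q_{-1}=0):
  i=0: a_0=40, p_0 = 40*1 + 0 = 40, q_0 = 40*0 + 1 = 1.
  i=1: a_1=1, p_1 = 1*40 + 1 = 41, q_1 = 1*1 + 0 = 1.
  i=2: a_2=39, p_2 = 39*41 + 40 = 1639, q_2 = 39*1 + 1 = 40.
  i=3: a_3=1, p_3 = 1*1639 + 41 = 1680, q_3 = 1*40 + 1 = 41.
Check: 1680^2 - 1679*41^2 = 2822400 - 2822399 = 1, so (x, y) = (1680, 41) solves the equation, and by the theorem it is the least positive solution.

(x, y) = (1680, 41)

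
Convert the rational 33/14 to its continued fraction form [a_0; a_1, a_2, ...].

Run the Euclidean algorithm on 33 and 14; the successive quotients are the partial quotients a_0, a_1, ... (each step inverts the fractional part left over by the previous one):
  33 = 2*14 + 5, so a_0 = 2.
  14 = 2*5 + 4, so a_1 = 2.
  5 = 1*4 + 1, so a_2 = 1.
  4 = 4*1 + 0, so a_3 = 4.
The remainder reaches 0 after 4 divisions, so the expansion has 4 partial quotients, read off in order.

[2; 2, 1, 4]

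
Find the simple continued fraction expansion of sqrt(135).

[11; (1, 1, 1, 1, 1, 1, 1, 22)]

Write x_i = (sqrt(135) + m_i)/d_i with (m_0, d_0) = (0, 1). a_0 = floor(sqrt(135)) = 11, since 11^2 = 121 <= 135 < 144 = 12^2.
Iterate m_{i+1} = d_i*a_i - m_i, d_{i+1} = (135 - m_{i+1}^2)/d_i, a_{i+1} = floor((a_0 + m_{i+1})/d_{i+1}):
  m_1 = 1*11 - 0 = 11, d_1 = (135 - 11^2)/1 = 14/1 = 14, a_1 = floor((11 + 11)/14) = 1.
  m_2 = 14*1 - 11 = 3, d_2 = (135 - 3^2)/14 = 126/14 = 9, a_2 = floor((11 + 3)/9) = 1.
  m_3 = 9*1 - 3 = 6, d_3 = (135 - 6^2)/9 = 99/9 = 11, a_3 = floor((11 + 6)/11) = 1.
  m_4 = 11*1 - 6 = 5, d_4 = (135 - 5^2)/11 = 110/11 = 10, a_4 = floor((11 + 5)/10) = 1.
  m_5 = 10*1 - 5 = 5, d_5 = (135 - 5^2)/10 = 110/10 = 11, a_5 = floor((11 + 5)/11) = 1.
  m_6 = 11*1 - 5 = 6, d_6 = (135 - 6^2)/11 = 99/11 = 9, a_6 = floor((11 + 6)/9) = 1.
  m_7 = 9*1 - 6 = 3, d_7 = (135 - 3^2)/9 = 126/9 = 14, a_7 = floor((11 + 3)/14) = 1.
  m_8 = 14*1 - 3 = 11, d_8 = (135 - 11^2)/14 = 14/14 = 1, a_8 = floor((11 + 11)/1) = 22.
  m_9 = 1*22 - 11 = 11, d_9 = (135 - 11^2)/1 = 14/1 = 14: (m_9, d_9) = (m_1, d_1) = (11, 14), so from here the quotients repeat a_1, ..., a_8; the period length is 8.
Hence the expansion of sqrt(135) is a_0 = 11 followed by the repeating block 1, 1, 1, 1, 1, 1, 1, 22 (period 8).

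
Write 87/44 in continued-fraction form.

[1; 1, 43]

Run the Euclidean algorithm on 87 and 44; the successive quotients are the partial quotients a_0, a_1, ... (each step inverts the fractional part left over by the previous one):
  87 = 1*44 + 43, so a_0 = 1.
  44 = 1*43 + 1, so a_1 = 1.
  43 = 43*1 + 0, so a_2 = 43.
The remainder reaches 0 after 3 divisions, so the expansion has 3 partial quotients, read off in order.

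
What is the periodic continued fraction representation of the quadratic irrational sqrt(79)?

Write x_i = (sqrt(79) + m_i)/d_i with (m_0, d_0) = (0, 1). a_0 = floor(sqrt(79)) = 8, since 8^2 = 64 <= 79 < 81 = 9^2.
Iterate m_{i+1} = d_i*a_i - m_i, d_{i+1} = (79 - m_{i+1}^2)/d_i, a_{i+1} = floor((a_0 + m_{i+1})/d_{i+1}):
  m_1 = 1*8 - 0 = 8, d_1 = (79 - 8^2)/1 = 15/1 = 15, a_1 = floor((8 + 8)/15) = 1.
  m_2 = 15*1 - 8 = 7, d_2 = (79 - 7^2)/15 = 30/15 = 2, a_2 = floor((8 + 7)/2) = 7.
  m_3 = 2*7 - 7 = 7, d_3 = (79 - 7^2)/2 = 30/2 = 15, a_3 = floor((8 + 7)/15) = 1.
  m_4 = 15*1 - 7 = 8, d_4 = (79 - 8^2)/15 = 15/15 = 1, a_4 = floor((8 + 8)/1) = 16.
  m_5 = 1*16 - 8 = 8, d_5 = (79 - 8^2)/1 = 15/1 = 15: (m_5, d_5) = (m_1, d_1) = (8, 15), so from here the quotients repeat a_1, ..., a_4; the period length is 4.
Hence the expansion of sqrt(79) is a_0 = 8 followed by the repeating block 1, 7, 1, 16 (period 4).

[8; (1, 7, 1, 16)]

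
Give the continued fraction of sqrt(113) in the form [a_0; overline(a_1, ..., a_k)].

[10; overline(1, 1, 1, 2, 2, 1, 1, 1, 20)]

Write x_i = (sqrt(113) + m_i)/d_i with (m_0, d_0) = (0, 1). a_0 = floor(sqrt(113)) = 10, since 10^2 = 100 <= 113 < 121 = 11^2.
Iterate m_{i+1} = d_i*a_i - m_i, d_{i+1} = (113 - m_{i+1}^2)/d_i, a_{i+1} = floor((a_0 + m_{i+1})/d_{i+1}):
  m_1 = 1*10 - 0 = 10, d_1 = (113 - 10^2)/1 = 13/1 = 13, a_1 = floor((10 + 10)/13) = 1.
  m_2 = 13*1 - 10 = 3, d_2 = (113 - 3^2)/13 = 104/13 = 8, a_2 = floor((10 + 3)/8) = 1.
  m_3 = 8*1 - 3 = 5, d_3 = (113 - 5^2)/8 = 88/8 = 11, a_3 = floor((10 + 5)/11) = 1.
  m_4 = 11*1 - 5 = 6, d_4 = (113 - 6^2)/11 = 77/11 = 7, a_4 = floor((10 + 6)/7) = 2.
  m_5 = 7*2 - 6 = 8, d_5 = (113 - 8^2)/7 = 49/7 = 7, a_5 = floor((10 + 8)/7) = 2.
  m_6 = 7*2 - 8 = 6, d_6 = (113 - 6^2)/7 = 77/7 = 11, a_6 = floor((10 + 6)/11) = 1.
  m_7 = 11*1 - 6 = 5, d_7 = (113 - 5^2)/11 = 88/11 = 8, a_7 = floor((10 + 5)/8) = 1.
  m_8 = 8*1 - 5 = 3, d_8 = (113 - 3^2)/8 = 104/8 = 13, a_8 = floor((10 + 3)/13) = 1.
  m_9 = 13*1 - 3 = 10, d_9 = (113 - 10^2)/13 = 13/13 = 1, a_9 = floor((10 + 10)/1) = 20.
  m_10 = 1*20 - 10 = 10, d_10 = (113 - 10^2)/1 = 13/1 = 13: (m_10, d_10) = (m_1, d_1) = (10, 13), so from here the quotients repeat a_1, ..., a_9; the period length is 9.
Hence the expansion of sqrt(113) is a_0 = 10 followed by the repeating block 1, 1, 1, 2, 2, 1, 1, 1, 20 (period 9).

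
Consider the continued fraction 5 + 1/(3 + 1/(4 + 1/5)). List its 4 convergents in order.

5/1, 16/3, 69/13, 361/68

Using the convergent recurrence p_i = a_i*p_{i-1} + p_{i-2}, q_i = a_i*q_{i-1} + q_{i-2} with p_{-2}=0, p_{-1}=1, q_{-2}=1, q_{-1}=0:
  i=0: a_0=5, p_0 = 5*1 + 0 = 5, q_0 = 5*0 + 1 = 1.
  i=1: a_1=3, p_1 = 3*5 + 1 = 16, q_1 = 3*1 + 0 = 3.
  i=2: a_2=4, p_2 = 4*16 + 5 = 69, q_2 = 4*3 + 1 = 13.
  i=3: a_3=5, p_3 = 5*69 + 16 = 361, q_3 = 5*13 + 3 = 68.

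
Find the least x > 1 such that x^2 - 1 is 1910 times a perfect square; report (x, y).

First expand sqrt(1910) as a continued fraction. With x_i = (sqrt(1910) + m_i)/d_i and (m_0, d_0) = (0, 1): a_0 = floor(sqrt(1910)) = 43, since 43^2 = 1849 <= 1910 < 1936 = 44^2.
Iterate m_{i+1} = d_i*a_i - m_i, d_{i+1} = (1910 - m_{i+1}^2)/d_i, a_{i+1} = floor((a_0 + m_{i+1})/d_{i+1}):
  m_1 = 1*43 - 0 = 43, d_1 = (1910 - 43^2)/1 = 61/1 = 61, a_1 = floor((43 + 43)/61) = 1.
  m_2 = 61*1 - 43 = 18, d_2 = (1910 - 18^2)/61 = 1586/61 = 26, a_2 = floor((43 + 18)/26) = 2.
  m_3 = 26*2 - 18 = 34, d_3 = (1910 - 34^2)/26 = 754/26 = 29, a_3 = floor((43 + 34)/29) = 2.
  m_4 = 29*2 - 34 = 24, d_4 = (1910 - 24^2)/29 = 1334/29 = 46, a_4 = floor((43 + 24)/46) = 1.
  m_5 = 46*1 - 24 = 22, d_5 = (1910 - 22^2)/46 = 1426/46 = 31, a_5 = floor((43 + 22)/31) = 2.
  m_6 = 31*2 - 22 = 40, d_6 = (1910 - 40^2)/31 = 310/31 = 10, a_6 = floor((43 + 40)/10) = 8.
  m_7 = 10*8 - 40 = 40, d_7 = (1910 - 40^2)/10 = 310/10 = 31, a_7 = floor((43 + 40)/31) = 2.
  m_8 = 31*2 - 40 = 22, d_8 = (1910 - 22^2)/31 = 1426/31 = 46, a_8 = floor((43 + 22)/46) = 1.
  m_9 = 46*1 - 22 = 24, d_9 = (1910 - 24^2)/46 = 1334/46 = 29, a_9 = floor((43 + 24)/29) = 2.
  m_10 = 29*2 - 24 = 34, d_10 = (1910 - 34^2)/29 = 754/29 = 26, a_10 = floor((43 + 34)/26) = 2.
  m_11 = 26*2 - 34 = 18, d_11 = (1910 - 18^2)/26 = 1586/26 = 61, a_11 = floor((43 + 18)/61) = 1.
  m_12 = 61*1 - 18 = 43, d_12 = (1910 - 43^2)/61 = 61/61 = 1, a_12 = floor((43 + 43)/1) = 86.
  m_13 = 1*86 - 43 = 43, d_13 = (1910 - 43^2)/1 = 61/1 = 61: (m_13, d_13) = (m_1, d_1) = (43, 61), so from here the quotients repeat a_1, ..., a_12; the period length is 12.
So sqrt(1910) = [43; (1, 2, 2, 1, 2, 8, 2, 1, 2, 2, 1, 86)] with period length k = 12.
k is even, so the fundamental solution of x^2 - 1910y^2 = 1 is (p_{k-1}, q_{k-1}) = (p_11, q_11); compute convergents through index 11.
Convergents (p_i = a_i*p_{i-1} + p_{i-2}, q_i = a_i*q_{i-1} + q_{i-2} with p_{-2}=0, p_{-1}=1, q_{-2}=1, q_{-1}=0):
  i=0: a_0=43, p_0 = 43*1 + 0 = 43, q_0 = 43*0 + 1 = 1.
  i=1: a_1=1, p_1 = 1*43 + 1 = 44, q_1 = 1*1 + 0 = 1.
  i=2: a_2=2, p_2 = 2*44 + 43 = 131, q_2 = 2*1 + 1 = 3.
  i=3: a_3=2, p_3 = 2*131 + 44 = 306, q_3 = 2*3 + 1 = 7.
  i=4: a_4=1, p_4 = 1*306 + 131 = 437, q_4 = 1*7 + 3 = 10.
  i=5: a_5=2, p_5 = 2*437 + 306 = 1180, q_5 = 2*10 + 7 = 27.
  i=6: a_6=8, p_6 = 8*1180 + 437 = 9877, q_6 = 8*27 + 10 = 226.
  i=7: a_7=2, p_7 = 2*9877 + 1180 = 20934, q_7 = 2*226 + 27 = 479.
  i=8: a_8=1, p_8 = 1*20934 + 9877 = 30811, q_8 = 1*479 + 226 = 705.
  i=9: a_9=2, p_9 = 2*30811 + 20934 = 82556, q_9 = 2*705 + 479 = 1889.
  i=10: a_10=2, p_10 = 2*82556 + 30811 = 195923, q_10 = 2*1889 + 705 = 4483.
  i=11: a_11=1, p_11 = 1*195923 + 82556 = 278479, q_11 = 1*4483 + 1889 = 6372.
Check: 278479^2 - 1910*6372^2 = 77550553441 - 77550553440 = 1, so (x, y) = (278479, 6372) solves the equation, and by the theorem it is the least positive solution.

(x, y) = (278479, 6372)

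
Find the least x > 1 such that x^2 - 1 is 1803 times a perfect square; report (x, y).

(x, y) = (203137, 4784)

First expand sqrt(1803) as a continued fraction. With x_i = (sqrt(1803) + m_i)/d_i and (m_0, d_0) = (0, 1): a_0 = floor(sqrt(1803)) = 42, since 42^2 = 1764 <= 1803 < 1849 = 43^2.
Iterate m_{i+1} = d_i*a_i - m_i, d_{i+1} = (1803 - m_{i+1}^2)/d_i, a_{i+1} = floor((a_0 + m_{i+1})/d_{i+1}):
  m_1 = 1*42 - 0 = 42, d_1 = (1803 - 42^2)/1 = 39/1 = 39, a_1 = floor((42 + 42)/39) = 2.
  m_2 = 39*2 - 42 = 36, d_2 = (1803 - 36^2)/39 = 507/39 = 13, a_2 = floor((42 + 36)/13) = 6.
  m_3 = 13*6 - 36 = 42, d_3 = (1803 - 42^2)/13 = 39/13 = 3, a_3 = floor((42 + 42)/3) = 28.
  m_4 = 3*28 - 42 = 42, d_4 = (1803 - 42^2)/3 = 39/3 = 13, a_4 = floor((42 + 42)/13) = 6.
  m_5 = 13*6 - 42 = 36, d_5 = (1803 - 36^2)/13 = 507/13 = 39, a_5 = floor((42 + 36)/39) = 2.
  m_6 = 39*2 - 36 = 42, d_6 = (1803 - 42^2)/39 = 39/39 = 1, a_6 = floor((42 + 42)/1) = 84.
  m_7 = 1*84 - 42 = 42, d_7 = (1803 - 42^2)/1 = 39/1 = 39: (m_7, d_7) = (m_1, d_1) = (42, 39), so from here the quotients repeat a_1, ..., a_6; the period length is 6.
So sqrt(1803) = [42; (2, 6, 28, 6, 2, 84)] with period length k = 6.
k is even, so the fundamental solution of x^2 - 1803y^2 = 1 is (p_{k-1}, q_{k-1}) = (p_5, q_5); compute convergents through index 5.
Convergents (p_i = a_i*p_{i-1} + p_{i-2}, q_i = a_i*q_{i-1} + q_{i-2} with p_{-2}=0, p_{-1}=1, q_{-2}=1, q_{-1}=0):
  i=0: a_0=42, p_0 = 42*1 + 0 = 42, q_0 = 42*0 + 1 = 1.
  i=1: a_1=2, p_1 = 2*42 + 1 = 85, q_1 = 2*1 + 0 = 2.
  i=2: a_2=6, p_2 = 6*85 + 42 = 552, q_2 = 6*2 + 1 = 13.
  i=3: a_3=28, p_3 = 28*552 + 85 = 15541, q_3 = 28*13 + 2 = 366.
  i=4: a_4=6, p_4 = 6*15541 + 552 = 93798, q_4 = 6*366 + 13 = 2209.
  i=5: a_5=2, p_5 = 2*93798 + 15541 = 203137, q_5 = 2*2209 + 366 = 4784.
Check: 203137^2 - 1803*4784^2 = 41264640769 - 41264640768 = 1, so (x, y) = (203137, 4784) solves the equation, and by the theorem it is the least positive solution.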